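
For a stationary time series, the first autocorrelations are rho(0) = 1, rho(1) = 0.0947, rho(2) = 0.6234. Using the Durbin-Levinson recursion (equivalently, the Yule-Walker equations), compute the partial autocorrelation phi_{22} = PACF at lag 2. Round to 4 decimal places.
\phi_{22} = 0.6200

The PACF at lag k is phi_{kk}, the last component of the solution
to the Yule-Walker system G_k phi = r_k where
  (G_k)_{ij} = rho(|i - j|), (r_k)_i = rho(i), i,j = 1..k.
Equivalently, Durbin-Levinson gives phi_{kk} iteratively:
  phi_{11} = rho(1)
  phi_{kk} = [rho(k) - sum_{j=1..k-1} phi_{k-1,j} rho(k-j)]
            / [1 - sum_{j=1..k-1} phi_{k-1,j} rho(j)],
  phi_{k,j} = phi_{k-1,j} - phi_{kk} phi_{k-1,k-j},  j = 1..k-1.
Step k = 1:
  phi_11 = rho(1) = 0.0947.
Step k = 2:
  phi_22 = [rho(2) - phi_11 rho(1)] / [1 - phi_11 rho(1)] = [0.6234 - (0.0947)(0.0947)] / [1 - (0.0947)(0.0947)]
         = 0.61443191 / 0.99103191 = 0.62.
Therefore phi_{22} = 0.6200.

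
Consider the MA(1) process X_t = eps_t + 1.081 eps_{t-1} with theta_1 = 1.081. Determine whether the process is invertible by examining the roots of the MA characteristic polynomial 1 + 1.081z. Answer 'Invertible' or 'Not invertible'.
\text{Not invertible}

The MA(q) characteristic polynomial is P(z) = 1 + 1.081z.
Invertibility requires all roots to lie outside the unit circle, i.e. |z| > 1 for every root.
This is linear in z: 1 + (1.081) z = 0  =>  z = -1/(1.081) = -0.925069,  |z| = 0.925069.
Moduli of all roots: 0.9251.
All moduli strictly greater than 1? No.
Verdict: Not invertible.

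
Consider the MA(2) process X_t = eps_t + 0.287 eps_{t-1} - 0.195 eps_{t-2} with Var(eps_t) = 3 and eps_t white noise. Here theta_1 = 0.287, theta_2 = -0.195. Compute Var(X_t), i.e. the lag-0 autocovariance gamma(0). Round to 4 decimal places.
\gamma(0) = 3.3612

For an MA(q) process X_t = eps_t + sum_i theta_i eps_{t-i} with
Var(eps_t) = sigma^2, the variance is
  gamma(0) = sigma^2 * (1 + sum_i theta_i^2).
  sum_i theta_i^2 = (0.287)^2 + (-0.195)^2 = 0.082369 + 0.038025 = 0.120394.
  gamma(0) = 3 * (1 + 0.120394) = 3 * 1.120394 = 3.361182, which rounds to 3.3612.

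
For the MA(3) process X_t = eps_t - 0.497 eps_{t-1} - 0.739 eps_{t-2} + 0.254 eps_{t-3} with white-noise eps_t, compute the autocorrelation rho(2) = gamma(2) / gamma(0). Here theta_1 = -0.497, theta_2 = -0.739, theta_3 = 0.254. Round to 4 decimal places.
\rho(2) = -0.4658

For an MA(q) process with theta_0 = 1, the autocovariance is
  gamma(k) = sigma^2 * sum_{i=0..q-k} theta_i * theta_{i+k},
and rho(k) = gamma(k) / gamma(0). Sigma^2 cancels.
  numerator   = (1)*(-0.739) + (-0.497)*(0.254) = -0.865238.
  denominator = (1)^2 + (-0.497)^2 + (-0.739)^2 + (0.254)^2 = 1.857646.
  rho(2) = -0.865238 / 1.857646 = -0.4658.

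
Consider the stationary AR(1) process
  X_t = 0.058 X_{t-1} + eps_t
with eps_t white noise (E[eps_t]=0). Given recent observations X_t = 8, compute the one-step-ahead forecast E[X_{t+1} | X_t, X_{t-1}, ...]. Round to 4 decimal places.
E[X_{t+1} \mid \mathcal F_t] = 0.4640

For an AR(p) model X_t = c + sum_i phi_i X_{t-i} + eps_t, the
one-step-ahead conditional mean is
  E[X_{t+1} | X_t, ...] = c + sum_i phi_i X_{t+1-i}.
Substitute known values:
  E[X_{t+1} | ...] = (0.058) * (8)
                   = 0.4640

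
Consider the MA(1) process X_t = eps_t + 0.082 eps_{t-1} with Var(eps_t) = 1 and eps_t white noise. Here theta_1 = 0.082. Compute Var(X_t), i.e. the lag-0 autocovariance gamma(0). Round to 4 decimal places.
\gamma(0) = 1.0067

For an MA(q) process X_t = eps_t + sum_i theta_i eps_{t-i} with
Var(eps_t) = sigma^2, the variance is
  gamma(0) = sigma^2 * (1 + sum_i theta_i^2).
  sum_i theta_i^2 = (0.082)^2 = 0.006724.
  gamma(0) = 1 * (1 + 0.006724) = 1 * 1.006724 = 1.006724, which rounds to 1.0067.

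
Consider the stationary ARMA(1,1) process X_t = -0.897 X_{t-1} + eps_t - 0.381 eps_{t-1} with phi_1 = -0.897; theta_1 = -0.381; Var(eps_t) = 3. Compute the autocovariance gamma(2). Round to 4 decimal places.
\gamma(2) = 23.6164

Multiply the model equation by X_{t-k} and take expectations. With theta_0 = psi_0 = 1 and psi_j the MA(infinity) weights, this gives
  gamma(k) - sum_i phi_i gamma(k-i) = c_k,
  c_k = sigma^2 * sum_{j=k..q} theta_j psi_{j-k}   (c_k = 0 for k > q),
using gamma(-m) = gamma(m).
psi-weights needed (psi_j = theta_j + sum_i phi_i psi_{j-i}):
  psi_1 = theta_1 + phi_1 = -0.381 + (-0.897) = -1.278
Right-hand sides:
  c_0 = sigma^2 (1 + theta_1 psi_1) = 3 * (1 + (-0.381)(-1.278)) = 3 * 1.486918 = 4.460754
  c_1 = sigma^2 theta_1 = 3 * (-0.381) = -1.143
  c_2 = 0
Equations for k = 0 and k = 1 (AR order 1):
  gamma(0) = phi_1 gamma(1) + c_0
  gamma(1) = phi_1 gamma(0) + c_1
Substituting the second into the first: gamma(0) (1 - phi_1^2) = c_0 + phi_1 c_1, so
  gamma(0) = (c_0 + phi_1 c_1) / (1 - phi_1^2) = (4.460754 + (-0.897)(-1.143)) / (1 - (-0.897)^2) = 5.486025 / 0.195391 = 28.077163.
  gamma(1) = phi_1 gamma(0) + c_1 = (-0.897)(28.077163) + (-1.143) = -26.328215.
For k = 2 (> q): gamma(2) = phi_1 gamma(1) = (-0.897)(-26.328215) = 23.616409.
Therefore gamma(2) = 23.6164 (to 4 decimal places).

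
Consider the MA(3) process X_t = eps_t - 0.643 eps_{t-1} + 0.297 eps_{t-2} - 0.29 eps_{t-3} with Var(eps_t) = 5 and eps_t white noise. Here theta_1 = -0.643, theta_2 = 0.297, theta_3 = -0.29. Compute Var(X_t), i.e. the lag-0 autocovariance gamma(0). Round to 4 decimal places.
\gamma(0) = 7.9288

For an MA(q) process X_t = eps_t + sum_i theta_i eps_{t-i} with
Var(eps_t) = sigma^2, the variance is
  gamma(0) = sigma^2 * (1 + sum_i theta_i^2).
  sum_i theta_i^2 = (-0.643)^2 + (0.297)^2 + (-0.29)^2 = 0.413449 + 0.088209 + 0.0841 = 0.585758.
  gamma(0) = 5 * (1 + 0.585758) = 5 * 1.585758 = 7.92879, which rounds to 7.9288.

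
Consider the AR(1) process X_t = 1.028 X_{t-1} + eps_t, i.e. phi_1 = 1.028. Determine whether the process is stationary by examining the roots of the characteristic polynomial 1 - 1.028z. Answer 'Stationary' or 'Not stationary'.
\text{Not stationary}

The AR(p) characteristic polynomial is P(z) = 1 - 1.028z.
Stationarity requires all roots to lie outside the unit circle, i.e. |z| > 1 for every root.
This is linear in z: 1 + (-1.028) z = 0  =>  z = -1/(-1.028) = 0.972763,  |z| = 0.972763.
Moduli of all roots: 0.9728.
All moduli strictly greater than 1? No.
Verdict: Not stationary.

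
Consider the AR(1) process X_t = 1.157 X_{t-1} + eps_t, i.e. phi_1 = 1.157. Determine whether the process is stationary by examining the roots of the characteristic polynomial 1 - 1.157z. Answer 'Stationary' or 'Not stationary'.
\text{Not stationary}

The AR(p) characteristic polynomial is P(z) = 1 - 1.157z.
Stationarity requires all roots to lie outside the unit circle, i.e. |z| > 1 for every root.
This is linear in z: 1 + (-1.157) z = 0  =>  z = -1/(-1.157) = 0.864304,  |z| = 0.864304.
Moduli of all roots: 0.8643.
All moduli strictly greater than 1? No.
Verdict: Not stationary.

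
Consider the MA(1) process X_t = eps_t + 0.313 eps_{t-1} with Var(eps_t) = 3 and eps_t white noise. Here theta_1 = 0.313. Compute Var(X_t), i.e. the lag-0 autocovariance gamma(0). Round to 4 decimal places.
\gamma(0) = 3.2939

For an MA(q) process X_t = eps_t + sum_i theta_i eps_{t-i} with
Var(eps_t) = sigma^2, the variance is
  gamma(0) = sigma^2 * (1 + sum_i theta_i^2).
  sum_i theta_i^2 = (0.313)^2 = 0.097969.
  gamma(0) = 3 * (1 + 0.097969) = 3 * 1.097969 = 3.293907, which rounds to 3.2939.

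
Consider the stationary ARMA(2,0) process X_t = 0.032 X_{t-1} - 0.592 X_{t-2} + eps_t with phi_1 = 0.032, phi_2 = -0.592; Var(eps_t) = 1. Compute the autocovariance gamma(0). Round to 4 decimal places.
\gamma(0) = 1.5402

Multiply the model equation by X_{t-k} and take expectations. With theta_0 = psi_0 = 1 and psi_j the MA(infinity) weights, this gives
  gamma(k) - sum_i phi_i gamma(k-i) = c_k,
  c_k = sigma^2 * sum_{j=k..q} theta_j psi_{j-k}   (c_k = 0 for k > q),
using gamma(-m) = gamma(m).
Pure AR (q = 0): c_0 = sigma^2 = 1, c_k = 0 for k >= 1.
Equations for k = 0, 1, 2 (AR order 2, c_2 = 0):
  (E0) gamma(0) = phi_1 gamma(1) + phi_2 gamma(2) + c_0
  (E1) gamma(1) = phi_1 gamma(0) + phi_2 gamma(1) + c_1
  (E2) gamma(2) = phi_1 gamma(1) + phi_2 gamma(0)
From (E1): gamma(1) = A gamma(0) + B with
  A = phi_1 / (1 - phi_2) = 0.032 / 1.592 = 0.020101,   B = c_1 / (1 - phi_2) = 0 / 1.592 = 0.
Insert (E2) into (E0): gamma(0) (1 - phi_2^2) = phi_1 (1 + phi_2) gamma(1) + c_0.
  phi_1 (1 + phi_2) = (0.032)(0.408) = 0.013056,   1 - phi_2^2 = 0.649536.
Replace gamma(1) by A gamma(0) + B and collect gamma(0):
  gamma(0) [0.649536 - (0.013056)(0.020101)] = c_0 = 1
  gamma(0) * 0.649274 = 1
  gamma(0) = 1 / 0.649274 = 1.540183.
Therefore gamma(0) = 1.5402 (to 4 decimal places).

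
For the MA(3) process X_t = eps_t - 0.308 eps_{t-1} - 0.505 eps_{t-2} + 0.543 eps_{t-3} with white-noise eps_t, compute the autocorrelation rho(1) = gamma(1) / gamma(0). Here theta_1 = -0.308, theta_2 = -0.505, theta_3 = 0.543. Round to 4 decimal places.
\rho(1) = -0.2594

For an MA(q) process with theta_0 = 1, the autocovariance is
  gamma(k) = sigma^2 * sum_{i=0..q-k} theta_i * theta_{i+k},
and rho(k) = gamma(k) / gamma(0). Sigma^2 cancels.
  numerator   = (1)*(-0.308) + (-0.308)*(-0.505) + (-0.505)*(0.543) = -0.426675.
  denominator = (1)^2 + (-0.308)^2 + (-0.505)^2 + (0.543)^2 = 1.644738.
  rho(1) = -0.426675 / 1.644738 = -0.2594.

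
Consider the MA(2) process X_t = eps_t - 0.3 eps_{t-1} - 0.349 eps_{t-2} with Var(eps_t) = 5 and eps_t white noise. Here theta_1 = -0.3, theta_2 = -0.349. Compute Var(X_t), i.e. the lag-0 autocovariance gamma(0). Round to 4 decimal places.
\gamma(0) = 6.0590

For an MA(q) process X_t = eps_t + sum_i theta_i eps_{t-i} with
Var(eps_t) = sigma^2, the variance is
  gamma(0) = sigma^2 * (1 + sum_i theta_i^2).
  sum_i theta_i^2 = (-0.3)^2 + (-0.349)^2 = 0.09 + 0.121801 = 0.211801.
  gamma(0) = 5 * (1 + 0.211801) = 5 * 1.211801 = 6.059005, which rounds to 6.0590.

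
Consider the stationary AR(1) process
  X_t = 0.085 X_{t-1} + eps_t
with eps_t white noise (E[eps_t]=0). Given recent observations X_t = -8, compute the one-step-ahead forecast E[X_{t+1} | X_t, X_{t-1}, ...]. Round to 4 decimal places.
E[X_{t+1} \mid \mathcal F_t] = -0.6800

For an AR(p) model X_t = c + sum_i phi_i X_{t-i} + eps_t, the
one-step-ahead conditional mean is
  E[X_{t+1} | X_t, ...] = c + sum_i phi_i X_{t+1-i}.
Substitute known values:
  E[X_{t+1} | ...] = (0.085) * (-8)
                   = -0.6800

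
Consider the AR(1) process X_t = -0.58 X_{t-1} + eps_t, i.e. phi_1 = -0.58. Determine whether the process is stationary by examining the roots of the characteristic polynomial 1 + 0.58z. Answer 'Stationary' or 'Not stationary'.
\text{Stationary}

The AR(p) characteristic polynomial is P(z) = 1 + 0.58z.
Stationarity requires all roots to lie outside the unit circle, i.e. |z| > 1 for every root.
This is linear in z: 1 + (0.58) z = 0  =>  z = -1/(0.58) = -1.724138,  |z| = 1.724138.
Moduli of all roots: 1.7241.
All moduli strictly greater than 1? Yes.
Verdict: Stationary.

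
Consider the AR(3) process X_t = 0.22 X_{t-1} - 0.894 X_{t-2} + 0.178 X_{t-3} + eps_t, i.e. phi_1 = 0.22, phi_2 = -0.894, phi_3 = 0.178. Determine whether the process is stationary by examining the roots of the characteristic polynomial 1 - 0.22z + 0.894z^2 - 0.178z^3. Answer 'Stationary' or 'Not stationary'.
\text{Stationary}

The AR(p) characteristic polynomial is P(z) = 1 - 0.22z + 0.894z^2 - 0.178z^3.
Stationarity requires all roots to lie outside the unit circle, i.e. |z| > 1 for every root.
Degree 3: look for a simple real root z0 first, then factor out (1 - z/z0) and solve the remaining quadratic.
Testing z0 = 5: P(5) = 1 + (-0.22)(5) + (0.894)(5)^2 + (-0.178)(5)^3
  = 1 + (-1.1) + (22.35) + (-22.25) = 0.  So z_0 = 5 is a root, |z_0| = 5.
Divide out the factor (1 - 0.2 z) = (1 - z/z0) (since 1/z0 = 0.2):
  P(z) = (1 - 0.2 z)(1 + (-0.02) z + (0.89) z^2)
  [check: z-coef -0.02 - (0.2) = -0.22; z^2-coef 0.89 - (0.2)(-0.02) = 0.894; z^3-coef -(0.2)(0.89) = -0.178.]
Remaining roots from the quadratic factor 1 + (-0.02) z + (0.89) z^2:
  Set 1 + (-0.02) z + (0.89) z^2 = 0, i.e. a z^2 + b z + c = 0 with a = 0.89, b = -0.02, c = 1.
  Discriminant D = b^2 - 4ac = (-0.02)^2 - 4*(0.89)*1 = 0.0004 - (3.56) = -3.5596.
  D < 0, so the roots are the complex-conjugate pair z = (-b +/- i sqrt(-D)) / (2a) = 0.0112 +/- 1.0599i.
  For a conjugate pair |z|^2 = z * conj(z) = (product of roots) = c/a = 1/(0.89) = 1.123596, so |z| = sqrt(1.123596) = 1.06 for both roots.
Moduli of all roots: 5.0000, 1.0600, 1.0600.
All moduli strictly greater than 1? Yes.
Verdict: Stationary.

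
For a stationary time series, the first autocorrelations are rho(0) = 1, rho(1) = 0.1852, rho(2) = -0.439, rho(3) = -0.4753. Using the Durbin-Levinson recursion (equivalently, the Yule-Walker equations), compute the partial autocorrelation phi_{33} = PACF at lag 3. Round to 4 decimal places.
\phi_{33} = -0.3590

The PACF at lag k is phi_{kk}, the last component of the solution
to the Yule-Walker system G_k phi = r_k where
  (G_k)_{ij} = rho(|i - j|), (r_k)_i = rho(i), i,j = 1..k.
Equivalently, Durbin-Levinson gives phi_{kk} iteratively:
  phi_{11} = rho(1)
  phi_{kk} = [rho(k) - sum_{j=1..k-1} phi_{k-1,j} rho(k-j)]
            / [1 - sum_{j=1..k-1} phi_{k-1,j} rho(j)],
  phi_{k,j} = phi_{k-1,j} - phi_{kk} phi_{k-1,k-j},  j = 1..k-1.
Step k = 1:
  phi_11 = rho(1) = 0.1852.
Step k = 2:
  phi_22 = [rho(2) - phi_11 rho(1)] / [1 - phi_11 rho(1)] = [-0.439 - (0.1852)(0.1852)] / [1 - (0.1852)(0.1852)]
         = -0.47329904 / 0.96570096 = -0.490109.
  Update: phi_21 = phi_11 - phi_22 phi_11 = 0.1852 - (-0.490109)(0.1852) = 0.275968.
Step k = 3:
  phi_33 = [rho(3) - phi_21 rho(2) - phi_22 rho(1)] / [1 - phi_21 rho(1) - phi_22 rho(2)]
    numerator   = -0.4753 - (0.275968)(-0.439) - (-0.490109)(0.1852) = -0.26338169
    denominator = 1 - (0.275968)(0.1852) - (-0.490109)(-0.439) = 0.73373269
  phi_33 = -0.26338169 / 0.73373269 = -0.359.
Therefore phi_{33} = -0.3590.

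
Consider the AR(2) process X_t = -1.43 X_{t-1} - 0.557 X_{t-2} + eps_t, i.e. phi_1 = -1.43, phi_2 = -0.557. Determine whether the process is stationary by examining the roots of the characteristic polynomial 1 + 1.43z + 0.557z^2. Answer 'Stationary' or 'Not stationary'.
\text{Stationary}

The AR(p) characteristic polynomial is P(z) = 1 + 1.43z + 0.557z^2.
Stationarity requires all roots to lie outside the unit circle, i.e. |z| > 1 for every root.
Set 1 + (1.43) z + (0.557) z^2 = 0, i.e. a z^2 + b z + c = 0 with a = 0.557, b = 1.43, c = 1.
Discriminant D = b^2 - 4ac = (1.43)^2 - 4*(0.557)*1 = 2.0449 - (2.228) = -0.1831.
D < 0, so the roots are the complex-conjugate pair z = (-b +/- i sqrt(-D)) / (2a) = -1.2837 +/- 0.3841i.
For a conjugate pair |z|^2 = z * conj(z) = (product of roots) = c/a = 1/(0.557) = 1.795332, so |z| = sqrt(1.795332) = 1.3399 for both roots.
Moduli of all roots: 1.3399, 1.3399.
All moduli strictly greater than 1? Yes.
Verdict: Stationary.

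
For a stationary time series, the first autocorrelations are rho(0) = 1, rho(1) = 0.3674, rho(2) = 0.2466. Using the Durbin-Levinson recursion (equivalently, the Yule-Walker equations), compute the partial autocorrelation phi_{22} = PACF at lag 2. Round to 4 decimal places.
\phi_{22} = 0.1290

The PACF at lag k is phi_{kk}, the last component of the solution
to the Yule-Walker system G_k phi = r_k where
  (G_k)_{ij} = rho(|i - j|), (r_k)_i = rho(i), i,j = 1..k.
Equivalently, Durbin-Levinson gives phi_{kk} iteratively:
  phi_{11} = rho(1)
  phi_{kk} = [rho(k) - sum_{j=1..k-1} phi_{k-1,j} rho(k-j)]
            / [1 - sum_{j=1..k-1} phi_{k-1,j} rho(j)],
  phi_{k,j} = phi_{k-1,j} - phi_{kk} phi_{k-1,k-j},  j = 1..k-1.
Step k = 1:
  phi_11 = rho(1) = 0.3674.
Step k = 2:
  phi_22 = [rho(2) - phi_11 rho(1)] / [1 - phi_11 rho(1)] = [0.2466 - (0.3674)(0.3674)] / [1 - (0.3674)(0.3674)]
         = 0.11161724 / 0.86501724 = 0.129.
Therefore phi_{22} = 0.1290.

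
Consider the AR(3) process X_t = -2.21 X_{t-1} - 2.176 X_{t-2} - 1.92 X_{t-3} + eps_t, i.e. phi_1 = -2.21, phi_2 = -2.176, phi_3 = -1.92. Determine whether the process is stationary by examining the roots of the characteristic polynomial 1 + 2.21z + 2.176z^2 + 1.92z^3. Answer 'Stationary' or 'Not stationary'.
\text{Not stationary}

The AR(p) characteristic polynomial is P(z) = 1 + 2.21z + 2.176z^2 + 1.92z^3.
Stationarity requires all roots to lie outside the unit circle, i.e. |z| > 1 for every root.
Degree 3: look for a simple real root z0 first, then factor out (1 - z/z0) and solve the remaining quadratic.
Testing z0 = -0.625: P(-0.625) = 1 + (2.21)(-0.625) + (2.176)(-0.625)^2 + (1.92)(-0.625)^3
  = 1 + (-1.38125) + (0.85) + (-0.46875) = 0.  So z_0 = -0.625 is a root, |z_0| = 0.625.
Divide out the factor (1 + 1.6 z) = (1 - z/z0) (since 1/z0 = -1.6):
  P(z) = (1 + 1.6 z)(1 + (0.61) z + (1.2) z^2)
  [check: z-coef 0.61 - (-1.6) = 2.21; z^2-coef 1.2 - (-1.6)(0.61) = 2.176; z^3-coef -(-1.6)(1.2) = 1.92.]
Remaining roots from the quadratic factor 1 + (0.61) z + (1.2) z^2:
  Set 1 + (0.61) z + (1.2) z^2 = 0, i.e. a z^2 + b z + c = 0 with a = 1.2, b = 0.61, c = 1.
  Discriminant D = b^2 - 4ac = (0.61)^2 - 4*(1.2)*1 = 0.3721 - (4.8) = -4.4279.
  D < 0, so the roots are the complex-conjugate pair z = (-b +/- i sqrt(-D)) / (2a) = -0.2542 +/- 0.8768i.
  For a conjugate pair |z|^2 = z * conj(z) = (product of roots) = c/a = 1/(1.2) = 0.833333, so |z| = sqrt(0.833333) = 0.9129 for both roots.
Moduli of all roots: 0.6250, 0.9129, 0.9129.
All moduli strictly greater than 1? No.
Verdict: Not stationary.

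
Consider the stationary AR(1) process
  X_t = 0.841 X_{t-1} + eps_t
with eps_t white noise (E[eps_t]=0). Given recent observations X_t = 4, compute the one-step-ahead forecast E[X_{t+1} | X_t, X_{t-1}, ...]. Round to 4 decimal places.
E[X_{t+1} \mid \mathcal F_t] = 3.3640

For an AR(p) model X_t = c + sum_i phi_i X_{t-i} + eps_t, the
one-step-ahead conditional mean is
  E[X_{t+1} | X_t, ...] = c + sum_i phi_i X_{t+1-i}.
Substitute known values:
  E[X_{t+1} | ...] = (0.841) * (4)
                   = 3.3640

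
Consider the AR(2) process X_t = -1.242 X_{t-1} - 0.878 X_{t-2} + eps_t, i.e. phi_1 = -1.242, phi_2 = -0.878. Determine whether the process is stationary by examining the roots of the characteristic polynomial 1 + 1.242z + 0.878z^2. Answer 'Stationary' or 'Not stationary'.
\text{Stationary}

The AR(p) characteristic polynomial is P(z) = 1 + 1.242z + 0.878z^2.
Stationarity requires all roots to lie outside the unit circle, i.e. |z| > 1 for every root.
Set 1 + (1.242) z + (0.878) z^2 = 0, i.e. a z^2 + b z + c = 0 with a = 0.878, b = 1.242, c = 1.
Discriminant D = b^2 - 4ac = (1.242)^2 - 4*(0.878)*1 = 1.542564 - (3.512) = -1.969436.
D < 0, so the roots are the complex-conjugate pair z = (-b +/- i sqrt(-D)) / (2a) = -0.7073 +/- 0.7992i.
For a conjugate pair |z|^2 = z * conj(z) = (product of roots) = c/a = 1/(0.878) = 1.138952, so |z| = sqrt(1.138952) = 1.0672 for both roots.
Moduli of all roots: 1.0672, 1.0672.
All moduli strictly greater than 1? Yes.
Verdict: Stationary.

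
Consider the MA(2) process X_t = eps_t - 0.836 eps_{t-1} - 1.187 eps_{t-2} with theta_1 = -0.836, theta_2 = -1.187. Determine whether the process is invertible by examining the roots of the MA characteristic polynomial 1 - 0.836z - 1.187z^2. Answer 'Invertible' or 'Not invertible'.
\text{Not invertible}

The MA(q) characteristic polynomial is P(z) = 1 - 0.836z - 1.187z^2.
Invertibility requires all roots to lie outside the unit circle, i.e. |z| > 1 for every root.
Set 1 + (-0.836) z + (-1.187) z^2 = 0, i.e. a z^2 + b z + c = 0 with a = -1.187, b = -0.836, c = 1.
Discriminant D = b^2 - 4ac = (-0.836)^2 - 4*(-1.187)*1 = 0.698896 - (-4.748) = 5.446896.
D >= 0, so the roots are real: z = (-b +/- sqrt(D)) / (2a) = (0.836 +/- 2.333859) / (-2.374).
  z_1 = (0.836 + 2.333859) / (-2.374) = -1.3352,   |z_1| = 1.3352.
  z_2 = (0.836 - 2.333859) / (-2.374) = 0.6309,   |z_2| = 0.6309.
Moduli of all roots: 1.3352, 0.6309.
All moduli strictly greater than 1? No.
Verdict: Not invertible.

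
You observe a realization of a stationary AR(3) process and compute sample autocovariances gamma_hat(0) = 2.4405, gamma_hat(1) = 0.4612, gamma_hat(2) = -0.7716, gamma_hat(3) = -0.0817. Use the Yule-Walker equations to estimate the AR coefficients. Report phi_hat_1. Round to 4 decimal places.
\hat\phi_{1} = 0.3090

The Yule-Walker equations for an AR(p) process read, in matrix form,
  Gamma_p phi = r_p,   with   (Gamma_p)_{ij} = gamma(|i - j|),
                       (r_p)_i = gamma(i),   i,j = 1..p.
Substitute the sample gammas (Toeplitz matrix and right-hand side of size 3):
  Gamma_p = [[2.4405, 0.4612, -0.7716], [0.4612, 2.4405, 0.4612], [-0.7716, 0.4612, 2.4405]]
  r_p     = [0.4612, -0.7716, -0.0817]
Written out (R1..R3):
  (R1) 2.4405 phi_1 + 0.4612 phi_2 - 0.7716 phi_3 = 0.4612
  (R2) 0.4612 phi_1 + 2.4405 phi_2 + 0.4612 phi_3 = -0.7716
  (R3) -0.7716 phi_1 + 0.4612 phi_2 + 2.4405 phi_3 = -0.0817
Gaussian elimination:
  R2 <- R2 - (0.4612/2.4405) R1 = R2 - (0.188978) R1:  2.353343 phi_2 + 0.607015 phi_3 = -0.858757
  R3 <- R3 - (-0.7716/2.4405) R1 = R3 - (-0.316165) R1:  0.607015 phi_2 + 2.196547 phi_3 = 0.064115
  R3 <- R3 - (0.607015/2.353343) R2 = R3 - (0.257937) R2:  2.039975 phi_3 = 0.285621
Back-substitution:
  phi_hat_3 = 0.285621 / 2.039975 = 0.140012
  phi_hat_2 = (-0.858757 - (0.607015)(0.140012)) / 2.353343 = -0.401023
  phi_hat_1 = (0.4612 - (0.4612)(-0.401023) - (-0.7716)(0.140012)) / 2.4405 = 0.309029
So phi_hat = [0.3090, -0.4010, 0.1400].
Therefore phi_hat_1 = 0.3090.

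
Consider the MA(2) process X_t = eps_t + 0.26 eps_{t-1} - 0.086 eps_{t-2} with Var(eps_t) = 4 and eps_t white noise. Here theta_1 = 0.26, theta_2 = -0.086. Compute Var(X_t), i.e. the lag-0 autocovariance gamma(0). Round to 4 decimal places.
\gamma(0) = 4.3000

For an MA(q) process X_t = eps_t + sum_i theta_i eps_{t-i} with
Var(eps_t) = sigma^2, the variance is
  gamma(0) = sigma^2 * (1 + sum_i theta_i^2).
  sum_i theta_i^2 = (0.26)^2 + (-0.086)^2 = 0.0676 + 0.007396 = 0.074996.
  gamma(0) = 4 * (1 + 0.074996) = 4 * 1.074996 = 4.299984, which rounds to 4.3000.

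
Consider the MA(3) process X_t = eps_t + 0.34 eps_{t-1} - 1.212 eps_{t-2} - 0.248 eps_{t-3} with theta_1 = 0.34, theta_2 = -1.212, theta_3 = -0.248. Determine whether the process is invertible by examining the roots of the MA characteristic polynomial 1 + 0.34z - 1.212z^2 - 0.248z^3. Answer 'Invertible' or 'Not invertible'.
\text{Not invertible}

The MA(q) characteristic polynomial is P(z) = 1 + 0.34z - 1.212z^2 - 0.248z^3.
Invertibility requires all roots to lie outside the unit circle, i.e. |z| > 1 for every root.
Degree 3: look for a simple real root z0 first, then factor out (1 - z/z0) and solve the remaining quadratic.
Testing z0 = -5: P(-5) = 1 + (0.34)(-5) + (-1.212)(-5)^2 + (-0.248)(-5)^3
  = 1 + (-1.7) + (-30.3) + (31) = 0.  So z_0 = -5 is a root, |z_0| = 5.
Divide out the factor (1 + 0.2 z) = (1 - z/z0) (since 1/z0 = -0.2):
  P(z) = (1 + 0.2 z)(1 + (0.14) z + (-1.24) z^2)
  [check: z-coef 0.14 - (-0.2) = 0.34; z^2-coef -1.24 - (-0.2)(0.14) = -1.212; z^3-coef -(-0.2)(-1.24) = -0.248.]
Remaining roots from the quadratic factor 1 + (0.14) z + (-1.24) z^2:
  Set 1 + (0.14) z + (-1.24) z^2 = 0, i.e. a z^2 + b z + c = 0 with a = -1.24, b = 0.14, c = 1.
  Discriminant D = b^2 - 4ac = (0.14)^2 - 4*(-1.24)*1 = 0.0196 - (-4.96) = 4.9796.
  D >= 0, so the roots are real: z = (-b +/- sqrt(D)) / (2a) = (-0.14 +/- 2.231502) / (-2.48).
    z_1 = (-0.14 + 2.231502) / (-2.48) = -0.8433,   |z_1| = 0.8433.
    z_2 = (-0.14 - 2.231502) / (-2.48) = 0.9563,   |z_2| = 0.9563.
Moduli of all roots: 5.0000, 0.8433, 0.9563.
All moduli strictly greater than 1? No.
Verdict: Not invertible.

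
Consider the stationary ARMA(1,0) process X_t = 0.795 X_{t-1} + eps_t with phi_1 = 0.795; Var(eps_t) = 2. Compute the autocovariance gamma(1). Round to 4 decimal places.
\gamma(1) = 4.3209

Multiply the model equation by X_{t-k} and take expectations. With theta_0 = psi_0 = 1 and psi_j the MA(infinity) weights, this gives
  gamma(k) - sum_i phi_i gamma(k-i) = c_k,
  c_k = sigma^2 * sum_{j=k..q} theta_j psi_{j-k}   (c_k = 0 for k > q),
using gamma(-m) = gamma(m).
Pure AR (q = 0): c_0 = sigma^2 = 2, c_k = 0 for k >= 1.
Equations for k = 0 and k = 1 (AR order 1):
  gamma(0) = phi_1 gamma(1) + c_0
  gamma(1) = phi_1 gamma(0) + c_1
Substituting the second into the first: gamma(0) (1 - phi_1^2) = c_0 + phi_1 c_1, so
  gamma(0) = c_0 / (1 - phi_1^2) = 2 / (1 - (0.795)^2) = 2 / 0.367975 = 5.435152.
  gamma(1) = phi_1 gamma(0) = (0.795)(5.435152) = 4.320946.
Therefore gamma(1) = 4.3209 (to 4 decimal places).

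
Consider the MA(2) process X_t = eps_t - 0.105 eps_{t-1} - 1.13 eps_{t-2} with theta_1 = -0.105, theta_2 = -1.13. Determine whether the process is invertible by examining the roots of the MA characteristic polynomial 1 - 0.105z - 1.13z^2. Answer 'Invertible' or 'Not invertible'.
\text{Not invertible}

The MA(q) characteristic polynomial is P(z) = 1 - 0.105z - 1.13z^2.
Invertibility requires all roots to lie outside the unit circle, i.e. |z| > 1 for every root.
Set 1 + (-0.105) z + (-1.13) z^2 = 0, i.e. a z^2 + b z + c = 0 with a = -1.13, b = -0.105, c = 1.
Discriminant D = b^2 - 4ac = (-0.105)^2 - 4*(-1.13)*1 = 0.011025 - (-4.52) = 4.531025.
D >= 0, so the roots are real: z = (-b +/- sqrt(D)) / (2a) = (0.105 +/- 2.12862) / (-2.26).
  z_1 = (0.105 + 2.12862) / (-2.26) = -0.9883,   |z_1| = 0.9883.
  z_2 = (0.105 - 2.12862) / (-2.26) = 0.8954,   |z_2| = 0.8954.
Moduli of all roots: 0.9883, 0.8954.
All moduli strictly greater than 1? No.
Verdict: Not invertible.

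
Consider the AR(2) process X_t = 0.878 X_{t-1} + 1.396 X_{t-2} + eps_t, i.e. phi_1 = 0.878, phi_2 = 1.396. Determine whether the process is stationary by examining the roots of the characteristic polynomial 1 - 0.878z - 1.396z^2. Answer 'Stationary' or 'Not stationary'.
\text{Not stationary}

The AR(p) characteristic polynomial is P(z) = 1 - 0.878z - 1.396z^2.
Stationarity requires all roots to lie outside the unit circle, i.e. |z| > 1 for every root.
Set 1 + (-0.878) z + (-1.396) z^2 = 0, i.e. a z^2 + b z + c = 0 with a = -1.396, b = -0.878, c = 1.
Discriminant D = b^2 - 4ac = (-0.878)^2 - 4*(-1.396)*1 = 0.770884 - (-5.584) = 6.354884.
D >= 0, so the roots are real: z = (-b +/- sqrt(D)) / (2a) = (0.878 +/- 2.52089) / (-2.792).
  z_1 = (0.878 + 2.52089) / (-2.792) = -1.2174,   |z_1| = 1.2174.
  z_2 = (0.878 - 2.52089) / (-2.792) = 0.5884,   |z_2| = 0.5884.
Moduli of all roots: 1.2174, 0.5884.
All moduli strictly greater than 1? No.
Verdict: Not stationary.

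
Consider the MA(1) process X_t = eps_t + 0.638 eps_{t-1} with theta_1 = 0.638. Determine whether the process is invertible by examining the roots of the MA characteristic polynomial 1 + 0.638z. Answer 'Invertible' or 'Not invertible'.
\text{Invertible}

The MA(q) characteristic polynomial is P(z) = 1 + 0.638z.
Invertibility requires all roots to lie outside the unit circle, i.e. |z| > 1 for every root.
This is linear in z: 1 + (0.638) z = 0  =>  z = -1/(0.638) = -1.567398,  |z| = 1.567398.
Moduli of all roots: 1.5674.
All moduli strictly greater than 1? Yes.
Verdict: Invertible.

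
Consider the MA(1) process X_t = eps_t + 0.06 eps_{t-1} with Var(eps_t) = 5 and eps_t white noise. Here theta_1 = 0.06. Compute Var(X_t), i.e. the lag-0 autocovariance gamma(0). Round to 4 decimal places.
\gamma(0) = 5.0180

For an MA(q) process X_t = eps_t + sum_i theta_i eps_{t-i} with
Var(eps_t) = sigma^2, the variance is
  gamma(0) = sigma^2 * (1 + sum_i theta_i^2).
  sum_i theta_i^2 = (0.06)^2 = 0.0036.
  gamma(0) = 5 * (1 + 0.0036) = 5 * 1.0036 = 5.018, which rounds to 5.0180.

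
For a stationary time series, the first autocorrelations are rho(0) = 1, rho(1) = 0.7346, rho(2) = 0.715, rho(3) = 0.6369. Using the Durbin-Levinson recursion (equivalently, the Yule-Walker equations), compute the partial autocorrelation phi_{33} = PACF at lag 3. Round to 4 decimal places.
\phi_{33} = 0.0811

The PACF at lag k is phi_{kk}, the last component of the solution
to the Yule-Walker system G_k phi = r_k where
  (G_k)_{ij} = rho(|i - j|), (r_k)_i = rho(i), i,j = 1..k.
Equivalently, Durbin-Levinson gives phi_{kk} iteratively:
  phi_{11} = rho(1)
  phi_{kk} = [rho(k) - sum_{j=1..k-1} phi_{k-1,j} rho(k-j)]
            / [1 - sum_{j=1..k-1} phi_{k-1,j} rho(j)],
  phi_{k,j} = phi_{k-1,j} - phi_{kk} phi_{k-1,k-j},  j = 1..k-1.
Step k = 1:
  phi_11 = rho(1) = 0.7346.
Step k = 2:
  phi_22 = [rho(2) - phi_11 rho(1)] / [1 - phi_11 rho(1)] = [0.715 - (0.7346)(0.7346)] / [1 - (0.7346)(0.7346)]
         = 0.17536284 / 0.46036284 = 0.380923.
  Update: phi_21 = phi_11 - phi_22 phi_11 = 0.7346 - (0.380923)(0.7346) = 0.454774.
Step k = 3:
  phi_33 = [rho(3) - phi_21 rho(2) - phi_22 rho(1)] / [1 - phi_21 rho(1) - phi_22 rho(2)]
    numerator   = 0.6369 - (0.454774)(0.715) - (0.380923)(0.7346) = 0.03191056
    denominator = 1 - (0.454774)(0.7346) - (0.380923)(0.715) = 0.39356308
  phi_33 = 0.03191056 / 0.39356308 = 0.0811.
Therefore phi_{33} = 0.0811.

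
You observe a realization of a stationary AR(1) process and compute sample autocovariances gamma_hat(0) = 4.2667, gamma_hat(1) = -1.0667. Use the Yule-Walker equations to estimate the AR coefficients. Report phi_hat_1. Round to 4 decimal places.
\hat\phi_{1} = -0.2500

The Yule-Walker equations for an AR(p) process read, in matrix form,
  Gamma_p phi = r_p,   with   (Gamma_p)_{ij} = gamma(|i - j|),
                       (r_p)_i = gamma(i),   i,j = 1..p.
Substitute the sample gammas (Toeplitz matrix and right-hand side of size 1):
  Gamma_p = [[4.2667]]
  r_p     = [-1.0667]
With p = 1 this is the single equation gamma(0) phi_1 = gamma(1):
  phi_hat_1 = gamma(1) / gamma(0) = -1.0667 / 4.2667 = -0.2500.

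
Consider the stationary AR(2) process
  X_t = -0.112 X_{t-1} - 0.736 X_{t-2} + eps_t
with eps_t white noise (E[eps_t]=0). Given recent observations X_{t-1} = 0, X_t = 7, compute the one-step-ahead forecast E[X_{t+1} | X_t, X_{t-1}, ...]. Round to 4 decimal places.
E[X_{t+1} \mid \mathcal F_t] = -0.7840

For an AR(p) model X_t = c + sum_i phi_i X_{t-i} + eps_t, the
one-step-ahead conditional mean is
  E[X_{t+1} | X_t, ...] = c + sum_i phi_i X_{t+1-i}.
Substitute known values:
  E[X_{t+1} | ...] = (-0.112) * (7) + (-0.736) * (0)
                   = -0.7840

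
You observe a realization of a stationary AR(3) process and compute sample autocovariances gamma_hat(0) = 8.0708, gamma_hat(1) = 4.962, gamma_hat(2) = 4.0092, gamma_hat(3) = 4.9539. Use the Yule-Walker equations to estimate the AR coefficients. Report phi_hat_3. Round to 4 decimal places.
\hat\phi_{3} = 0.4160

The Yule-Walker equations for an AR(p) process read, in matrix form,
  Gamma_p phi = r_p,   with   (Gamma_p)_{ij} = gamma(|i - j|),
                       (r_p)_i = gamma(i),   i,j = 1..p.
Substitute the sample gammas (Toeplitz matrix and right-hand side of size 3):
  Gamma_p = [[8.0708, 4.962, 4.0092], [4.962, 8.0708, 4.962], [4.0092, 4.962, 8.0708]]
  r_p     = [4.962, 4.0092, 4.9539]
Written out (R1..R3):
  (R1) 8.0708 phi_1 + 4.962 phi_2 + 4.0092 phi_3 = 4.962
  (R2) 4.962 phi_1 + 8.0708 phi_2 + 4.962 phi_3 = 4.0092
  (R3) 4.0092 phi_1 + 4.962 phi_2 + 8.0708 phi_3 = 4.9539
Gaussian elimination:
  R2 <- R2 - (4.962/8.0708) R1 = R2 - (0.614809) R1:  5.020118 phi_2 + 2.497108 phi_3 = 0.958518
  R3 <- R3 - (4.0092/8.0708) R1 = R3 - (0.496754) R1:  2.497108 phi_2 + 6.079215 phi_3 = 2.489008
  R3 <- R3 - (2.497108/5.020118) R2 = R3 - (0.49742) R2:  4.837103 phi_3 = 2.012222
Back-substitution:
  phi_hat_3 = 2.012222 / 4.837103 = 0.415997
  phi_hat_2 = (0.958518 - (2.497108)(0.415997)) / 5.020118 = -0.01599
  phi_hat_1 = (4.962 - (4.962)(-0.01599) - (4.0092)(0.415997)) / 8.0708 = 0.417992
So phi_hat = [0.4180, -0.0160, 0.4160].
Therefore phi_hat_3 = 0.4160.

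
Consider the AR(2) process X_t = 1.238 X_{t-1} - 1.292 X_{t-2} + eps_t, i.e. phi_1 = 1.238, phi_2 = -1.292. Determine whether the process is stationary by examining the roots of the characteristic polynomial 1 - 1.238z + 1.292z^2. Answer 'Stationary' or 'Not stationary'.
\text{Not stationary}

The AR(p) characteristic polynomial is P(z) = 1 - 1.238z + 1.292z^2.
Stationarity requires all roots to lie outside the unit circle, i.e. |z| > 1 for every root.
Set 1 + (-1.238) z + (1.292) z^2 = 0, i.e. a z^2 + b z + c = 0 with a = 1.292, b = -1.238, c = 1.
Discriminant D = b^2 - 4ac = (-1.238)^2 - 4*(1.292)*1 = 1.532644 - (5.168) = -3.635356.
D < 0, so the roots are the complex-conjugate pair z = (-b +/- i sqrt(-D)) / (2a) = 0.4791 +/- 0.7379i.
For a conjugate pair |z|^2 = z * conj(z) = (product of roots) = c/a = 1/(1.292) = 0.773994, so |z| = sqrt(0.773994) = 0.8798 for both roots.
Moduli of all roots: 0.8798, 0.8798.
All moduli strictly greater than 1? No.
Verdict: Not stationary.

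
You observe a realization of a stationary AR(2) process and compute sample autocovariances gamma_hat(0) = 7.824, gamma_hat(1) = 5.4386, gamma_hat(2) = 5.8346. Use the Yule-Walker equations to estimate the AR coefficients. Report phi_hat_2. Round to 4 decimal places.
\hat\phi_{2} = 0.5080

The Yule-Walker equations for an AR(p) process read, in matrix form,
  Gamma_p phi = r_p,   with   (Gamma_p)_{ij} = gamma(|i - j|),
                       (r_p)_i = gamma(i),   i,j = 1..p.
Substitute the sample gammas (Toeplitz matrix and right-hand side of size 2):
  Gamma_p = [[7.824, 5.4386], [5.4386, 7.824]]
  r_p     = [5.4386, 5.8346]
Written out:
  7.824 phi_1 + 5.4386 phi_2 = 5.4386
  5.4386 phi_1 + 7.824 phi_2 = 5.8346
Solve by Cramer's rule:
  det = gamma(0)^2 - gamma(1)^2 = (7.824)^2 - (5.4386)^2 = 61.214976 - 29.57836996 = 31.63660604
  phi_hat_1 = [gamma(1) gamma(0) - gamma(1) gamma(2)] / det = [(5.4386)(7.824) - (5.4386)(5.8346)] / 31.63660604 = 10.81955084 / 31.63660604 = 0.342
  phi_hat_2 = [gamma(0) gamma(2) - gamma(1)^2] / det = [(7.824)(5.8346) - (5.4386)^2] / 31.63660604 = 16.07154044 / 31.63660604 = 0.508
So phi_hat = [0.3420, 0.5080].
Therefore phi_hat_2 = 0.5080.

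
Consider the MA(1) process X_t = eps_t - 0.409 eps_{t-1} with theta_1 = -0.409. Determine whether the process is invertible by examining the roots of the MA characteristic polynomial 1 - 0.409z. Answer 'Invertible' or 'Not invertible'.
\text{Invertible}

The MA(q) characteristic polynomial is P(z) = 1 - 0.409z.
Invertibility requires all roots to lie outside the unit circle, i.e. |z| > 1 for every root.
This is linear in z: 1 + (-0.409) z = 0  =>  z = -1/(-0.409) = 2.444988,  |z| = 2.444988.
Moduli of all roots: 2.4450.
All moduli strictly greater than 1? Yes.
Verdict: Invertible.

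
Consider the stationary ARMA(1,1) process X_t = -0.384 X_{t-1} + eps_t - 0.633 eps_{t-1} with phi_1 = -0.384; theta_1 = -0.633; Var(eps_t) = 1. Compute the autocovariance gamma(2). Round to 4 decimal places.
\gamma(2) = 0.5694

Multiply the model equation by X_{t-k} and take expectations. With theta_0 = psi_0 = 1 and psi_j the MA(infinity) weights, this gives
  gamma(k) - sum_i phi_i gamma(k-i) = c_k,
  c_k = sigma^2 * sum_{j=k..q} theta_j psi_{j-k}   (c_k = 0 for k > q),
using gamma(-m) = gamma(m).
psi-weights needed (psi_j = theta_j + sum_i phi_i psi_{j-i}):
  psi_1 = theta_1 + phi_1 = -0.633 + (-0.384) = -1.017
Right-hand sides:
  c_0 = sigma^2 (1 + theta_1 psi_1) = 1 * (1 + (-0.633)(-1.017)) = 1 * 1.643761 = 1.643761
  c_1 = sigma^2 theta_1 = 1 * (-0.633) = -0.633
  c_2 = 0
Equations for k = 0 and k = 1 (AR order 1):
  gamma(0) = phi_1 gamma(1) + c_0
  gamma(1) = phi_1 gamma(0) + c_1
Substituting the second into the first: gamma(0) (1 - phi_1^2) = c_0 + phi_1 c_1, so
  gamma(0) = (c_0 + phi_1 c_1) / (1 - phi_1^2) = (1.643761 + (-0.384)(-0.633)) / (1 - (-0.384)^2) = 1.886833 / 0.852544 = 2.21318.
  gamma(1) = phi_1 gamma(0) + c_1 = (-0.384)(2.21318) + (-0.633) = -1.482861.
For k = 2 (> q): gamma(2) = phi_1 gamma(1) = (-0.384)(-1.482861) = 0.569419.
Therefore gamma(2) = 0.5694 (to 4 decimal places).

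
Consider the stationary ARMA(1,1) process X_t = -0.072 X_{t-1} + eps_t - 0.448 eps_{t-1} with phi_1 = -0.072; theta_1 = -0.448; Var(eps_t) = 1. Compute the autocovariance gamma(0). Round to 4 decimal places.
\gamma(0) = 1.2718

Multiply the model equation by X_{t-k} and take expectations. With theta_0 = psi_0 = 1 and psi_j the MA(infinity) weights, this gives
  gamma(k) - sum_i phi_i gamma(k-i) = c_k,
  c_k = sigma^2 * sum_{j=k..q} theta_j psi_{j-k}   (c_k = 0 for k > q),
using gamma(-m) = gamma(m).
psi-weights needed (psi_j = theta_j + sum_i phi_i psi_{j-i}):
  psi_1 = theta_1 + phi_1 = -0.448 + (-0.072) = -0.52
Right-hand sides:
  c_0 = sigma^2 (1 + theta_1 psi_1) = 1 * (1 + (-0.448)(-0.52)) = 1 * 1.23296 = 1.23296
  c_1 = sigma^2 theta_1 = 1 * (-0.448) = -0.448
  c_2 = 0
Equations for k = 0 and k = 1 (AR order 1):
  gamma(0) = phi_1 gamma(1) + c_0
  gamma(1) = phi_1 gamma(0) + c_1
Substituting the second into the first: gamma(0) (1 - phi_1^2) = c_0 + phi_1 c_1, so
  gamma(0) = (c_0 + phi_1 c_1) / (1 - phi_1^2) = (1.23296 + (-0.072)(-0.448)) / (1 - (-0.072)^2) = 1.265216 / 0.994816 = 1.271809.
Therefore gamma(0) = 1.2718 (to 4 decimal places).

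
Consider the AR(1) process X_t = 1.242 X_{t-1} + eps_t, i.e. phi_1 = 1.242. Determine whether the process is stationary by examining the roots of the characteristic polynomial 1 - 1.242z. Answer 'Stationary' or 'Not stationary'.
\text{Not stationary}

The AR(p) characteristic polynomial is P(z) = 1 - 1.242z.
Stationarity requires all roots to lie outside the unit circle, i.e. |z| > 1 for every root.
This is linear in z: 1 + (-1.242) z = 0  =>  z = -1/(-1.242) = 0.805153,  |z| = 0.805153.
Moduli of all roots: 0.8052.
All moduli strictly greater than 1? No.
Verdict: Not stationary.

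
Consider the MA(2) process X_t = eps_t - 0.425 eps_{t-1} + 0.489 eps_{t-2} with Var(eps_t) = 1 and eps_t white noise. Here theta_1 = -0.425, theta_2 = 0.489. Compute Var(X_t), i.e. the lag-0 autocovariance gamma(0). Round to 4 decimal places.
\gamma(0) = 1.4197

For an MA(q) process X_t = eps_t + sum_i theta_i eps_{t-i} with
Var(eps_t) = sigma^2, the variance is
  gamma(0) = sigma^2 * (1 + sum_i theta_i^2).
  sum_i theta_i^2 = (-0.425)^2 + (0.489)^2 = 0.180625 + 0.239121 = 0.419746.
  gamma(0) = 1 * (1 + 0.419746) = 1 * 1.419746 = 1.419746, which rounds to 1.4197.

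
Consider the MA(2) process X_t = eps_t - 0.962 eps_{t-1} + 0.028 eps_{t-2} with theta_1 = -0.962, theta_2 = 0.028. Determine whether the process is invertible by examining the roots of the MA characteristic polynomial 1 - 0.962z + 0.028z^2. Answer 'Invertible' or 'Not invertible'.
\text{Invertible}

The MA(q) characteristic polynomial is P(z) = 1 - 0.962z + 0.028z^2.
Invertibility requires all roots to lie outside the unit circle, i.e. |z| > 1 for every root.
Set 1 + (-0.962) z + (0.028) z^2 = 0, i.e. a z^2 + b z + c = 0 with a = 0.028, b = -0.962, c = 1.
Discriminant D = b^2 - 4ac = (-0.962)^2 - 4*(0.028)*1 = 0.925444 - (0.112) = 0.813444.
D >= 0, so the roots are real: z = (-b +/- sqrt(D)) / (2a) = (0.962 +/- 0.901911) / (0.056).
  z_1 = (0.962 + 0.901911) / (0.056) = 33.2841,   |z_1| = 33.2841.
  z_2 = (0.962 - 0.901911) / (0.056) = 1.073,   |z_2| = 1.073.
Moduli of all roots: 33.2841, 1.0730.
All moduli strictly greater than 1? Yes.
Verdict: Invertible.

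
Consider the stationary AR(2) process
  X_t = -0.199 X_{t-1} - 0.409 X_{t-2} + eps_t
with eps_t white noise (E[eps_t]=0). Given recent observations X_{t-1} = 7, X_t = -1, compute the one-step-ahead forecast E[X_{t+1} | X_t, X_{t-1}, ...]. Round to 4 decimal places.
E[X_{t+1} \mid \mathcal F_t] = -2.6640

For an AR(p) model X_t = c + sum_i phi_i X_{t-i} + eps_t, the
one-step-ahead conditional mean is
  E[X_{t+1} | X_t, ...] = c + sum_i phi_i X_{t+1-i}.
Substitute known values:
  E[X_{t+1} | ...] = (-0.199) * (-1) + (-0.409) * (7)
                   = -2.6640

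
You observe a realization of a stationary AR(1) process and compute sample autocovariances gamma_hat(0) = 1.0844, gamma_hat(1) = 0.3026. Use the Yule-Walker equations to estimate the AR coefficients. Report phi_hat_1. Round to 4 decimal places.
\hat\phi_{1} = 0.2790

The Yule-Walker equations for an AR(p) process read, in matrix form,
  Gamma_p phi = r_p,   with   (Gamma_p)_{ij} = gamma(|i - j|),
                       (r_p)_i = gamma(i),   i,j = 1..p.
Substitute the sample gammas (Toeplitz matrix and right-hand side of size 1):
  Gamma_p = [[1.0844]]
  r_p     = [0.3026]
With p = 1 this is the single equation gamma(0) phi_1 = gamma(1):
  phi_hat_1 = gamma(1) / gamma(0) = 0.3026 / 1.0844 = 0.2790.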